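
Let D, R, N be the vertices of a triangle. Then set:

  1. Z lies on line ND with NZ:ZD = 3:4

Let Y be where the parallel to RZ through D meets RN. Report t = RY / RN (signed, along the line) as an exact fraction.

t = -4/3

Work in coordinates with D = (0, 0), R = (1, 0), N = (0, 1).
1. Z lies on line ND with NZ:ZD = 3:4 ⇒ Z = (0, 4/7)
through D parallel to RZ: direction (-1, 4/7); meets RN at Y = (7/3, -4/3)
Y = R + t·(N−R) with t = -4/3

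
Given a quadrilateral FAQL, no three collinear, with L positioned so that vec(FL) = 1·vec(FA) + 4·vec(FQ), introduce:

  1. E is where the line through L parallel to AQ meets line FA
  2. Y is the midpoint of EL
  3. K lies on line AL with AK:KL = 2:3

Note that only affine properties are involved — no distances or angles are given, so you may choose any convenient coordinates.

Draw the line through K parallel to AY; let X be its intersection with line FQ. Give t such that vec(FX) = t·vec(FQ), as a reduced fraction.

t = 3/5

Assign F = (0, 0), A = (1, 0), Q = (0, 1), L = (1, 4) — the answer is frame-independent, so this choice is without loss of generality.
1. E is where the line through L parallel to AQ meets line FA ⇒ E = (5, 0)
2. Y is the midpoint of EL ⇒ Y = (3, 2)
3. K lies on line AL with AK:KL = 2:3 ⇒ K = (1, 8/5)
through K parallel to AY: direction (2, 2); meets FQ at X = (0, 3/5)
X = F + t·(Q−F) with t = 3/5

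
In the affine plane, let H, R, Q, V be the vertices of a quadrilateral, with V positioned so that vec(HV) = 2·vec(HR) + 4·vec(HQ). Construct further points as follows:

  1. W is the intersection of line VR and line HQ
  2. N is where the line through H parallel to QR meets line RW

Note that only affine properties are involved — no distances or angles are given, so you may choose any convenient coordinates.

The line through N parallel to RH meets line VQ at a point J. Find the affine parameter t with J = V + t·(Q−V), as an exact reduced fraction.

t = 8/5

Work in coordinates with H = (0, 0), R = (1, 0), Q = (0, 1), V = (2, 4).
1. W is the intersection of line VR and line HQ ⇒ W = (0, -4)
2. N is where the line through H parallel to QR meets line RW ⇒ N = (4/5, -4/5)
through N parallel to RH: direction (-1, 0); meets VQ at J = (-6/5, -4/5)
J = V + t·(Q−V) with t = 8/5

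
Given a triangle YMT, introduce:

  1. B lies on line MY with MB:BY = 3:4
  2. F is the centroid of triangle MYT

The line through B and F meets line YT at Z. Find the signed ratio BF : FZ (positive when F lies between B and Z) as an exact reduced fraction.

Set Y = (0, 0), M = (1, 0), T = (0, 1); any affine frame gives the same invariant.
1. B lies on line MY with MB:BY = 3:4 ⇒ B = (4/7, 0)
2. F is the centroid of triangle MYT ⇒ F = (1/3, 1/3)
line BF meets YT at Z = (0, 4/5)
F = B + t·(Z−B) with t = 5/12, so BF:FZ = 5/12:7/12

BF:FZ = 5/7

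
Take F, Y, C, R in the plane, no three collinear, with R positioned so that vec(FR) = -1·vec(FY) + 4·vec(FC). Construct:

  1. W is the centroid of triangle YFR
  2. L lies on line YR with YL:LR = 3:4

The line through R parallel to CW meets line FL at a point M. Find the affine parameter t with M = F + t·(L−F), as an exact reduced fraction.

t = -7

Set F = (0, 0), Y = (1, 0), C = (0, 1), R = (-1, 4); any affine frame gives the same invariant.
1. W is the centroid of triangle YFR ⇒ W = (0, 4/3)
2. L lies on line YR with YL:LR = 3:4 ⇒ L = (1/7, 12/7)
through R parallel to CW: direction (0, 1/3); meets FL at M = (-1, -12)
M = F + t·(L−F) with t = -7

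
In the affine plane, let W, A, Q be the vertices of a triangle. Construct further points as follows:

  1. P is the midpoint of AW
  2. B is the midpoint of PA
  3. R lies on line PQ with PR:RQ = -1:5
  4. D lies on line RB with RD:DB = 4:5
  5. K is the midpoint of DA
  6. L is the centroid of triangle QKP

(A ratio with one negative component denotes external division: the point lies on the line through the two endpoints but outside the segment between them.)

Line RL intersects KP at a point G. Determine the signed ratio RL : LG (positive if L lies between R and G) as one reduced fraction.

RL:LG = -7/4

Assign W = (0, 0), A = (1, 0), Q = (0, 1) — the answer is frame-independent, so this choice is without loss of generality.
1. P is the midpoint of AW ⇒ P = (1/2, 0)
2. B is the midpoint of PA ⇒ B = (3/4, 0)
3. R lies on line PQ with PR:RQ = -1:5 ⇒ R = (5/8, -1/4)
4. D lies on line RB with RD:DB = 4:5 ⇒ D = (49/72, -5/36)
5. K is the midpoint of DA ⇒ K = (121/144, -5/72)
6. L is the centroid of triangle QKP ⇒ L = (193/432, 67/216)
line RL meets KP at G = (79/144, -5/504)
L = R + t·(G−R) with t = 7/3, so RL:LG = 7/3:-4/3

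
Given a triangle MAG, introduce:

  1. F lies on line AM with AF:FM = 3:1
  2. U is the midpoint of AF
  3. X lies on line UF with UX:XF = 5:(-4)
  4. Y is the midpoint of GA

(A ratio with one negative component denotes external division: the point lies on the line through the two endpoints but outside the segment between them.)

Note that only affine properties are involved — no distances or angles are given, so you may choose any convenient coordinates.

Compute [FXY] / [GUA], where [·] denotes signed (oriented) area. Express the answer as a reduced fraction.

[FXY]:[GUA] = -2

Assign M = (0, 0), A = (1, 0), G = (0, 1) — the answer is frame-independent, so this choice is without loss of generality.
1. F lies on line AM with AF:FM = 3:1 ⇒ F = (1/4, 0)
2. U is the midpoint of AF ⇒ U = (5/8, 0)
3. X lies on line UF with UX:XF = 5:(-4) ⇒ X = (-5/4, 0)
4. Y is the midpoint of GA ⇒ Y = (1/2, 1/2)
2·[FXY] = -3/4, 2·[GUA] = 3/8
[FXY]:[GUA] = -3/4:3/8 = -2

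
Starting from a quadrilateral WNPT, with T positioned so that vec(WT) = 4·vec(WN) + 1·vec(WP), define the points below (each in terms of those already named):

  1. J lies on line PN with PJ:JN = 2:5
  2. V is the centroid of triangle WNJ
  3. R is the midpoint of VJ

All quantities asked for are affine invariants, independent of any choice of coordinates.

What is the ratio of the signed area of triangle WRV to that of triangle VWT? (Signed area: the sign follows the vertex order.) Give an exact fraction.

[WRV]:[VWT] = -5/22

Choose coordinates W = (0, 0), N = (1, 0), P = (0, 1), T = (4, 1).
1. J lies on line PN with PJ:JN = 2:5 ⇒ J = (2/7, 5/7)
2. V is the centroid of triangle WNJ ⇒ V = (3/7, 5/21)
3. R is the midpoint of VJ ⇒ R = (5/14, 10/21)
2·[WRV] = -5/42, 2·[VWT] = 11/21
[WRV]:[VWT] = -5/42:11/21 = -5/22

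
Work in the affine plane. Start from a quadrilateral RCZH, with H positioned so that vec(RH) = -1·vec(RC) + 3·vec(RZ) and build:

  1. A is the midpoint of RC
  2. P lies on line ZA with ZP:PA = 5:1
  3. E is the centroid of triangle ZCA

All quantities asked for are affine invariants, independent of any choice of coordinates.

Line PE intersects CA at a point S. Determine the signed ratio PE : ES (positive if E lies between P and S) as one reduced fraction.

Work in coordinates with R = (0, 0), C = (1, 0), Z = (0, 1), H = (-1, 3).
1. A is the midpoint of RC ⇒ A = (1/2, 0)
2. P lies on line ZA with ZP:PA = 5:1 ⇒ P = (5/12, 1/6)
3. E is the centroid of triangle ZCA ⇒ E = (1/2, 1/3)
line PE meets CA at S = (1/3, 0)
E = P + t·(S−P) with t = -1, so PE:ES = -1:2

PE:ES = -1/2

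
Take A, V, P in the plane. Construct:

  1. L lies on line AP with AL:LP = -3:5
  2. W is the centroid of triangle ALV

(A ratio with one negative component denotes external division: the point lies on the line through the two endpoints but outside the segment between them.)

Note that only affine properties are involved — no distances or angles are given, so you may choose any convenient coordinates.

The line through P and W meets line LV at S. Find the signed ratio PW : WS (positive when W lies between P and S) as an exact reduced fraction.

Set A = (0, 0), V = (1, 0), P = (0, 1); any affine frame gives the same invariant.
1. L lies on line AP with AL:LP = -3:5 ⇒ L = (0, -3/2)
2. W is the centroid of triangle ALV ⇒ W = (1/3, -1/2)
line PW meets LV at S = (5/12, -7/8)
W = P + t·(S−P) with t = 4/5, so PW:WS = 4/5:1/5

PW:WS = 4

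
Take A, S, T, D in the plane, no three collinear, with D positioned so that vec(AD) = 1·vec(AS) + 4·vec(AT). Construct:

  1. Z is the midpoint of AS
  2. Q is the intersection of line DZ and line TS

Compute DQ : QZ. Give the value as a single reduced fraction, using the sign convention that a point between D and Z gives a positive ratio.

Work in coordinates with A = (0, 0), S = (1, 0), T = (0, 1), D = (1, 4).
1. Z is the midpoint of AS ⇒ Z = (1/2, 0)
2. Q is the intersection of line DZ and line TS ⇒ Q = (5/9, 4/9)
Q = D + t·(Z−D) with t = 8/9, so DQ:QZ = t:(1−t) = 8/9:1/9

DQ:QZ = 8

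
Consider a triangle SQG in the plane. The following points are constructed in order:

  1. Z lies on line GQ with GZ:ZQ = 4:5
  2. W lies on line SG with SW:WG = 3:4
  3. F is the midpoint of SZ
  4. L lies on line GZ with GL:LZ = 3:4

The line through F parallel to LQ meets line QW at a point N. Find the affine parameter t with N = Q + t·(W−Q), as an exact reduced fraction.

Work in coordinates with S = (0, 0), Q = (1, 0), G = (0, 1).
1. Z lies on line GQ with GZ:ZQ = 4:5 ⇒ Z = (4/9, 5/9)
2. W lies on line SG with SW:WG = 3:4 ⇒ W = (0, 3/7)
3. F is the midpoint of SZ ⇒ F = (2/9, 5/18)
4. L lies on line GZ with GL:LZ = 3:4 ⇒ L = (4/21, 17/21)
through F parallel to LQ: direction (17/21, -17/21); meets QW at N = (1/8, 3/8)
N = Q + t·(W−Q) with t = 7/8

t = 7/8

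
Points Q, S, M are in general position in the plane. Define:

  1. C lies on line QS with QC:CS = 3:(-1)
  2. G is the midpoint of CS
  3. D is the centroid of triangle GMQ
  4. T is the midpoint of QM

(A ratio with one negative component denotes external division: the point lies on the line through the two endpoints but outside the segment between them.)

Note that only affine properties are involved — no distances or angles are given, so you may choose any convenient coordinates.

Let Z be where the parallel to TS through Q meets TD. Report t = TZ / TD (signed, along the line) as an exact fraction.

Assign Q = (0, 0), S = (1, 0), M = (0, 1) — the answer is frame-independent, so this choice is without loss of generality.
1. C lies on line QS with QC:CS = 3:(-1) ⇒ C = (3/2, 0)
2. G is the midpoint of CS ⇒ G = (5/4, 0)
3. D is the centroid of triangle GMQ ⇒ D = (5/12, 1/3)
4. T is the midpoint of QM ⇒ T = (0, 1/2)
through Q parallel to TS: direction (1, -1/2); meets TD at Z = (-5, 5/2)
Z = T + t·(D−T) with t = -12

t = -12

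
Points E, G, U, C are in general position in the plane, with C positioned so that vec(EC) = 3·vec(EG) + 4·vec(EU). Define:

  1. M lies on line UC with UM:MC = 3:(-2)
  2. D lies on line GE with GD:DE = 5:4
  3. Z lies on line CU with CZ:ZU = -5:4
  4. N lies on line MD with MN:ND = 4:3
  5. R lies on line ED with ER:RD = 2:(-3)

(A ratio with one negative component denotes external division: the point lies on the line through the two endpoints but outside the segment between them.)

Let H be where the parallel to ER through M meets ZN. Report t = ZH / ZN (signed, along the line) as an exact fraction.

t = 147/107

Set E = (0, 0), G = (1, 0), U = (0, 1), C = (3, 4); any affine frame gives the same invariant.
1. M lies on line UC with UM:MC = 3:(-2) ⇒ M = (9, 10)
2. D lies on line GE with GD:DE = 5:4 ⇒ D = (4/9, 0)
3. Z lies on line CU with CZ:ZU = -5:4 ⇒ Z = (-12, -11)
4. N lies on line MD with MN:ND = 4:3 ⇒ N = (37/9, 30/7)
5. R lies on line ED with ER:RD = 2:(-3) ⇒ R = (-8/9, 0)
through M parallel to ER: direction (-8/9, 0); meets ZN at H = (3253/321, 10)
H = Z + t·(N−Z) with t = 147/107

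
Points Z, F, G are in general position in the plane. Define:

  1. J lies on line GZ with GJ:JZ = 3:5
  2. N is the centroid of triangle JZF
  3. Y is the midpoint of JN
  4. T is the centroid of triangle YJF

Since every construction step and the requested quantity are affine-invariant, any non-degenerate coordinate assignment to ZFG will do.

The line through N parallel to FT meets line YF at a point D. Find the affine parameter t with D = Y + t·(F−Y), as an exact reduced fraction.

Choose coordinates Z = (0, 0), F = (1, 0), G = (0, 1).
1. J lies on line GZ with GJ:JZ = 3:5 ⇒ J = (0, 5/8)
2. N is the centroid of triangle JZF ⇒ N = (1/3, 5/24)
3. Y is the midpoint of JN ⇒ Y = (1/6, 5/12)
4. T is the centroid of triangle YJF ⇒ T = (7/18, 25/72)
through N parallel to FT: direction (-11/18, 25/72); meets YF at D = (-3/2, 5/4)
D = Y + t·(F−Y) with t = -2

t = -2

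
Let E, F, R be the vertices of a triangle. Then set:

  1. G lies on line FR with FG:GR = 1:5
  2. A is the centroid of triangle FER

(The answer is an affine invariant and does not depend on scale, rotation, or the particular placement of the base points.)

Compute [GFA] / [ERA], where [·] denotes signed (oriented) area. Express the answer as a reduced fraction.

[GFA]:[ERA] = 1/6

Choose coordinates E = (0, 0), F = (1, 0), R = (0, 1).
1. G lies on line FR with FG:GR = 1:5 ⇒ G = (5/6, 1/6)
2. A is the centroid of triangle FER ⇒ A = (1/3, 1/3)
2·[GFA] = -1/18, 2·[ERA] = -1/3
[GFA]:[ERA] = -1/18:-1/3 = 1/6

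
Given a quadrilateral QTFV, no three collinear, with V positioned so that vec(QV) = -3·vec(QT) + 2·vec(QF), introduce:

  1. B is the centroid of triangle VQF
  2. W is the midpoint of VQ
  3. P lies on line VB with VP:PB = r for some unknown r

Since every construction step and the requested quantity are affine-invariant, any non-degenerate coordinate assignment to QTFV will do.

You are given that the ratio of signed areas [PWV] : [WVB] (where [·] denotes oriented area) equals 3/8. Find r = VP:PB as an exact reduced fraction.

Choose coordinates Q = (0, 0), T = (1, 0), F = (0, 1), V = (-3, 2).
1. B is the centroid of triangle VQF ⇒ B = (-1, 1)
2. W is the midpoint of VQ ⇒ W = (-3/2, 1)
3. With VP:PB = r, write λ = r/(r+1) so P = V + λ·(B−V); P is affine-linear in λ
Every point depending on P is an affine combination of P and λ-independent points, so each such coordinate is linear in λ; the λ² term in each signed area is a multiple of (B−V)×(B−V) = 0, so 2·[PWV] and 2·[WVB] are each linear in λ. Evaluating at λ=0 and λ=1:
  2·[PWV] = -1/2·λ,   2·[WVB] = -1/2
So [PWV]:[WVB] = (-1/2·λ) / (-1/2). Setting this equal to 3/8:
  -1/2·λ = 3/8·(-1/2)  ⇒  λ = 3/8
Then r = λ/(1−λ) = (3/8)/(5/8) = 3/5. Check: with r = 3/5, P = (-9/4, 13/8) and [PWV]:[WVB] = 3/8 as required.

r = 3/5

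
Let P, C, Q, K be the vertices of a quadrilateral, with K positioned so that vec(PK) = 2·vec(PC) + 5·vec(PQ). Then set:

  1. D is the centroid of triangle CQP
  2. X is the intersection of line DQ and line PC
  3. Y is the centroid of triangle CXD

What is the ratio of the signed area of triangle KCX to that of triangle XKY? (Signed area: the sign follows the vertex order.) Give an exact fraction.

[KCX]:[XKY] = 45/7

Assign P = (0, 0), C = (1, 0), Q = (0, 1), K = (2, 5) — the answer is frame-independent, so this choice is without loss of generality.
1. D is the centroid of triangle CQP ⇒ D = (1/3, 1/3)
2. X is the intersection of line DQ and line PC ⇒ X = (1/2, 0)
3. Y is the centroid of triangle CXD ⇒ Y = (11/18, 1/9)
2·[KCX] = -5/2, 2·[XKY] = -7/18
[KCX]:[XKY] = -5/2:-7/18 = 45/7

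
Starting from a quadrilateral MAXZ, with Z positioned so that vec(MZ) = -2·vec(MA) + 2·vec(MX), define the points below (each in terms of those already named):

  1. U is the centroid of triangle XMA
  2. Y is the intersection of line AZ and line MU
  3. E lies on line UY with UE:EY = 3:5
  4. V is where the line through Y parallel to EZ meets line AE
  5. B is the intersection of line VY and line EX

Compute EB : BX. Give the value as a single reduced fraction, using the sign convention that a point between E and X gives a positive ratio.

EB:BX = 20/91

Assign M = (0, 0), A = (1, 0), X = (0, 1), Z = (-2, 2) — the answer is frame-independent, so this choice is without loss of generality.
1. U is the centroid of triangle XMA ⇒ U = (1/3, 1/3)
2. Y is the intersection of line AZ and line MU ⇒ Y = (2/5, 2/5)
3. E lies on line UY with UE:EY = 3:5 ⇒ E = (43/120, 43/120)
4. V is where the line through Y parallel to EZ meets line AE ⇒ V = (523/600, 43/600)
5. B is the intersection of line VY and line EX ⇒ B = (3913/13320, 6313/13320)
B = E + t·(X−E) with t = 20/111, so EB:BX = t:(1−t) = 20/111:91/111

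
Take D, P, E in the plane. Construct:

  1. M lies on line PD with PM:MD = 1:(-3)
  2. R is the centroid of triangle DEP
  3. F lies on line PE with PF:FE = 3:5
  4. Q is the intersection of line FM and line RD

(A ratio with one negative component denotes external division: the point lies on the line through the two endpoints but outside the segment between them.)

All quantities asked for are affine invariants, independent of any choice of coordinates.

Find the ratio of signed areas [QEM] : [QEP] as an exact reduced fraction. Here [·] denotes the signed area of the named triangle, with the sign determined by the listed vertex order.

[QEM]:[QEP] = 15/4

Choose coordinates D = (0, 0), P = (1, 0), E = (0, 1).
1. M lies on line PD with PM:MD = 1:(-3) ⇒ M = (3/2, 0)
2. R is the centroid of triangle DEP ⇒ R = (1/3, 1/3)
3. F lies on line PE with PF:FE = 3:5 ⇒ F = (5/8, 3/8)
4. Q is the intersection of line FM and line RD ⇒ Q = (9/20, 9/20)
2·[QEM] = -3/8, 2·[QEP] = -1/10
[QEM]:[QEP] = -3/8:-1/10 = 15/4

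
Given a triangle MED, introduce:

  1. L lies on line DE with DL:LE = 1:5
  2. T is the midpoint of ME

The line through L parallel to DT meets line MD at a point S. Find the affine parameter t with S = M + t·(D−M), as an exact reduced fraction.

Choose coordinates M = (0, 0), E = (1, 0), D = (0, 1).
1. L lies on line DE with DL:LE = 1:5 ⇒ L = (1/6, 5/6)
2. T is the midpoint of ME ⇒ T = (1/2, 0)
through L parallel to DT: direction (1/2, -1); meets MD at S = (0, 7/6)
S = M + t·(D−M) with t = 7/6

t = 7/6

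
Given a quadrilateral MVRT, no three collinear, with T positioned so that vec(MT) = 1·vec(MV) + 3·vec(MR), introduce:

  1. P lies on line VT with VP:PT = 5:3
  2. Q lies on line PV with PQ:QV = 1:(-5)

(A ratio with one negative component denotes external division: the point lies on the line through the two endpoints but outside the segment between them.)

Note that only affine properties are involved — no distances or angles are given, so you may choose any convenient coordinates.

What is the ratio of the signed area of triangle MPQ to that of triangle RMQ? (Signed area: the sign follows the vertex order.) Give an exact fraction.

[MPQ]:[RMQ] = 15/32

Assign M = (0, 0), V = (1, 0), R = (0, 1), T = (1, 3) — the answer is frame-independent, so this choice is without loss of generality.
1. P lies on line VT with VP:PT = 5:3 ⇒ P = (1, 15/8)
2. Q lies on line PV with PQ:QV = 1:(-5) ⇒ Q = (1, 75/32)
2·[MPQ] = 15/32, 2·[RMQ] = 1
[MPQ]:[RMQ] = 15/32:1 = 15/32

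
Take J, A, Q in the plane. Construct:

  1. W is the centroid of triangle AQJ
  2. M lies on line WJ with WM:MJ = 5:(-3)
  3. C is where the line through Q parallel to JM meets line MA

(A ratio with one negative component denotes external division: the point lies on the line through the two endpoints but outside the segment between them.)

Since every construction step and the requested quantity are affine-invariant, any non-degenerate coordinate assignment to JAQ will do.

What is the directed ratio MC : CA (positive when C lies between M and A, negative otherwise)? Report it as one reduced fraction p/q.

Set J = (0, 0), A = (1, 0), Q = (0, 1); any affine frame gives the same invariant.
1. W is the centroid of triangle AQJ ⇒ W = (1/3, 1/3)
2. M lies on line WJ with WM:MJ = 5:(-3) ⇒ M = (-1/2, -1/2)
3. C is where the line through Q parallel to JM meets line MA ⇒ C = (-2, -1)
C = M + t·(A−M) with t = -1, so MC:CA = t:(1−t) = -1:2

MC:CA = -1/2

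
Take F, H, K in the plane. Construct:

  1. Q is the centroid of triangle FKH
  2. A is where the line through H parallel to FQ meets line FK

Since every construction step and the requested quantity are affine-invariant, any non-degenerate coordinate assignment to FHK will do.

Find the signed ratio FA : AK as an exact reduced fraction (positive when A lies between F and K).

Assign F = (0, 0), H = (1, 0), K = (0, 1) — the answer is frame-independent, so this choice is without loss of generality.
1. Q is the centroid of triangle FKH ⇒ Q = (1/3, 1/3)
2. A is where the line through H parallel to FQ meets line FK ⇒ A = (0, -1)
A = F + t·(K−F) with t = -1, so FA:AK = t:(1−t) = -1:2

FA:AK = -1/2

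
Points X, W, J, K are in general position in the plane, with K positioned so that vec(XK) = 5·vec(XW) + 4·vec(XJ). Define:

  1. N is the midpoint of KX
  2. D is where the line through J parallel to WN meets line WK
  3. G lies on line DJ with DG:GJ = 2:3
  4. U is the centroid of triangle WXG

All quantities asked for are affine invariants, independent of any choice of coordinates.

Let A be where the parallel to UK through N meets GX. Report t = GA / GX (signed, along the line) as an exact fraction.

Choose coordinates X = (0, 0), W = (1, 0), J = (0, 1), K = (5, 4).
1. N is the midpoint of KX ⇒ N = (5/2, 2)
2. D is where the line through J parallel to WN meets line WK ⇒ D = (-6, -7)
3. G lies on line DJ with DG:GJ = 2:3 ⇒ G = (-18/5, -19/5)
4. U is the centroid of triangle WXG ⇒ U = (-13/15, -19/15)
through N parallel to UK: direction (88/15, 79/15); meets GX at A = (-387/250, -817/500)
A = G + t·(X−G) with t = 57/100

t = 57/100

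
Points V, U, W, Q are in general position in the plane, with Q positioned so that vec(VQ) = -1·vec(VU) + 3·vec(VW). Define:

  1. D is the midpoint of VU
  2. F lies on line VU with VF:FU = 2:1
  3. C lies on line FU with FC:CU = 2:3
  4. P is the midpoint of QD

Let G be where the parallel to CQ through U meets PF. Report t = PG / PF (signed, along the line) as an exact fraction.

Assign V = (0, 0), U = (1, 0), W = (0, 1), Q = (-1, 3) — the answer is frame-independent, so this choice is without loss of generality.
1. D is the midpoint of VU ⇒ D = (1/2, 0)
2. F lies on line VU with VF:FU = 2:1 ⇒ F = (2/3, 0)
3. C lies on line FU with FC:CU = 2:3 ⇒ C = (4/5, 0)
4. P is the midpoint of QD ⇒ P = (-1/4, 3/2)
through U parallel to CQ: direction (-9/5, 3); meets PF at G = (19, -30)
G = P + t·(F−P) with t = 21

t = 21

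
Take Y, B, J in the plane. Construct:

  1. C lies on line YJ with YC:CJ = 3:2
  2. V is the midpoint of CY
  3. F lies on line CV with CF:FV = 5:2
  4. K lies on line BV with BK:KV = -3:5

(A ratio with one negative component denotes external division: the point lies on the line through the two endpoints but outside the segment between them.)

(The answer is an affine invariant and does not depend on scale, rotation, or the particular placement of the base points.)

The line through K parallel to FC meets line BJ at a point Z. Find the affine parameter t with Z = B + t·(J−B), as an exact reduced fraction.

t = -3/2

Set Y = (0, 0), B = (1, 0), J = (0, 1); any affine frame gives the same invariant.
1. C lies on line YJ with YC:CJ = 3:2 ⇒ C = (0, 3/5)
2. V is the midpoint of CY ⇒ V = (0, 3/10)
3. F lies on line CV with CF:FV = 5:2 ⇒ F = (0, 27/70)
4. K lies on line BV with BK:KV = -3:5 ⇒ K = (5/2, -9/20)
through K parallel to FC: direction (0, 3/14); meets BJ at Z = (5/2, -3/2)
Z = B + t·(J−B) with t = -3/2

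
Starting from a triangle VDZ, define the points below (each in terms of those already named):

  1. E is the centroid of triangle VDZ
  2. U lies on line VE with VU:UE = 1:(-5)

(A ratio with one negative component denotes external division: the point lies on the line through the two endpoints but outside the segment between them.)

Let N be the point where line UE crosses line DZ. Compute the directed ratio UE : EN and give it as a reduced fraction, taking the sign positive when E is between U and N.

Work in coordinates with V = (0, 0), D = (1, 0), Z = (0, 1).
1. E is the centroid of triangle VDZ ⇒ E = (1/3, 1/3)
2. U lies on line VE with VU:UE = 1:(-5) ⇒ U = (-1/12, -1/12)
line UE meets DZ at N = (1/2, 1/2)
E = U + t·(N−U) with t = 5/7, so UE:EN = 5/7:2/7

UE:EN = 5/2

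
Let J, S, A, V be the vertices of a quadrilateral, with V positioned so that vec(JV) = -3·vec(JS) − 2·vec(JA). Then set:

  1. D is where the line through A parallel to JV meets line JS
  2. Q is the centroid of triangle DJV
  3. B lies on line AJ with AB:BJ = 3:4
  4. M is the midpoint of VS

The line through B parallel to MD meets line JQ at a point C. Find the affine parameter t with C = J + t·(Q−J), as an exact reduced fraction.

Set J = (0, 0), S = (1, 0), A = (0, 1), V = (-3, -2); any affine frame gives the same invariant.
1. D is where the line through A parallel to JV meets line JS ⇒ D = (-3/2, 0)
2. Q is the centroid of triangle DJV ⇒ Q = (-3/2, -2/3)
3. B lies on line AJ with AB:BJ = 3:4 ⇒ B = (0, 4/7)
4. M is the midpoint of VS ⇒ M = (-1, -1)
through B parallel to MD: direction (-1/2, 1); meets JQ at C = (18/77, 8/77)
C = J + t·(Q−J) with t = -12/77

t = -12/77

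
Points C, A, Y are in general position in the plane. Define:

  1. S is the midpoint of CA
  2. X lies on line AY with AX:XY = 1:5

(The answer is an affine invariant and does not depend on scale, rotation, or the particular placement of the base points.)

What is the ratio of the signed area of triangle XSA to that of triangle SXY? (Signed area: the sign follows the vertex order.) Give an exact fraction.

Work in coordinates with C = (0, 0), A = (1, 0), Y = (0, 1).
1. S is the midpoint of CA ⇒ S = (1/2, 0)
2. X lies on line AY with AX:XY = 1:5 ⇒ X = (5/6, 1/6)
2·[XSA] = 1/12, 2·[SXY] = 5/12
[XSA]:[SXY] = 1/12:5/12 = 1/5

[XSA]:[SXY] = 1/5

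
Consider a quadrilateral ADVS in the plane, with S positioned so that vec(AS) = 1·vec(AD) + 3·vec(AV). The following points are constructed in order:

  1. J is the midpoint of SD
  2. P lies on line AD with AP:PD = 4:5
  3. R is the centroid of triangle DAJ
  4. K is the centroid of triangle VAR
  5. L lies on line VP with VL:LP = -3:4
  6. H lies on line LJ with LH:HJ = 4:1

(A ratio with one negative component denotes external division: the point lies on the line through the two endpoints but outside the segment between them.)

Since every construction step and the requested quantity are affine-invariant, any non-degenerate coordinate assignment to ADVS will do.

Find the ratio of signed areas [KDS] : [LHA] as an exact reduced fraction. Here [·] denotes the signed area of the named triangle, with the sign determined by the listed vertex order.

[KDS]:[LHA] = -35/72

Work in coordinates with A = (0, 0), D = (1, 0), V = (0, 1), S = (1, 3).
1. J is the midpoint of SD ⇒ J = (1, 3/2)
2. P lies on line AD with AP:PD = 4:5 ⇒ P = (4/9, 0)
3. R is the centroid of triangle DAJ ⇒ R = (2/3, 1/2)
4. K is the centroid of triangle VAR ⇒ K = (2/9, 1/2)
5. L lies on line VP with VL:LP = -3:4 ⇒ L = (-4/3, 4)
6. H lies on line LJ with LH:HJ = 4:1 ⇒ H = (8/15, 2)
2·[KDS] = 7/3, 2·[LHA] = -24/5
[KDS]:[LHA] = 7/3:-24/5 = -35/72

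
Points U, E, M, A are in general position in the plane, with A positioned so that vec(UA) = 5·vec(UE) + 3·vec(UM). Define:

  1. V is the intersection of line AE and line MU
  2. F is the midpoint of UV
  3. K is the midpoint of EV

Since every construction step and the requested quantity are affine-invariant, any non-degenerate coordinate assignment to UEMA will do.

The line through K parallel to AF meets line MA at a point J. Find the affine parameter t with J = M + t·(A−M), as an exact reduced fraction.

Choose coordinates U = (0, 0), E = (1, 0), M = (0, 1), A = (5, 3).
1. V is the intersection of line AE and line MU ⇒ V = (0, -3/4)
2. F is the midpoint of UV ⇒ F = (0, -3/8)
3. K is the midpoint of EV ⇒ K = (1/2, -3/8)
through K parallel to AF: direction (-5, -27/8); meets MA at J = (137/22, 192/55)
J = M + t·(A−M) with t = 137/110

t = 137/110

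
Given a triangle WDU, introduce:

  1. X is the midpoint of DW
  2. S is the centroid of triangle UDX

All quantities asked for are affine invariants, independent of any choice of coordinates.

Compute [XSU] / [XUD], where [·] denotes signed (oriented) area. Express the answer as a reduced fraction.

[XSU]:[XUD] = -1/3

Assign W = (0, 0), D = (1, 0), U = (0, 1) — the answer is frame-independent, so this choice is without loss of generality.
1. X is the midpoint of DW ⇒ X = (1/2, 0)
2. S is the centroid of triangle UDX ⇒ S = (1/2, 1/3)
2·[XSU] = 1/6, 2·[XUD] = -1/2
[XSU]:[XUD] = 1/6:-1/2 = -1/3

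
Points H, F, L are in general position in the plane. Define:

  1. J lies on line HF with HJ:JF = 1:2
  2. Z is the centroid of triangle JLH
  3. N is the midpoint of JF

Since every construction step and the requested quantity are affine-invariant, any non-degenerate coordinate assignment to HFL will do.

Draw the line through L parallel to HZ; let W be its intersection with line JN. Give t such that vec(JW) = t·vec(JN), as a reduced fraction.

t = -2

Work in coordinates with H = (0, 0), F = (1, 0), L = (0, 1).
1. J lies on line HF with HJ:JF = 1:2 ⇒ J = (1/3, 0)
2. Z is the centroid of triangle JLH ⇒ Z = (1/9, 1/3)
3. N is the midpoint of JF ⇒ N = (2/3, 0)
through L parallel to HZ: direction (1/9, 1/3); meets JN at W = (-1/3, 0)
W = J + t·(N−J) with t = -2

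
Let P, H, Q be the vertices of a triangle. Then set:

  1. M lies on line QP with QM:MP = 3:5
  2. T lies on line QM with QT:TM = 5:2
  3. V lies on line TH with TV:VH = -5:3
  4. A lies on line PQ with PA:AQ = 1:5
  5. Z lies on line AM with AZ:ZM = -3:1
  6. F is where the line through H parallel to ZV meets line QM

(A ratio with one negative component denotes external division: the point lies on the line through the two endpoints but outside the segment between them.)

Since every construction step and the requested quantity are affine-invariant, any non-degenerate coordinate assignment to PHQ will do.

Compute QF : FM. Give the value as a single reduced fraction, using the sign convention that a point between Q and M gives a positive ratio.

QF:FM = 184/131

Set P = (0, 0), H = (1, 0), Q = (0, 1); any affine frame gives the same invariant.
1. M lies on line QP with QM:MP = 3:5 ⇒ M = (0, 5/8)
2. T lies on line QM with QT:TM = 5:2 ⇒ T = (0, 41/56)
3. V lies on line TH with TV:VH = -5:3 ⇒ V = (5/2, -123/112)
4. A lies on line PQ with PA:AQ = 1:5 ⇒ A = (0, 1/6)
5. Z lies on line AM with AZ:ZM = -3:1 ⇒ Z = (0, 41/48)
6. F is where the line through H parallel to ZV meets line QM ⇒ F = (0, 82/105)
F = Q + t·(M−Q) with t = 184/315, so QF:FM = t:(1−t) = 184/315:131/315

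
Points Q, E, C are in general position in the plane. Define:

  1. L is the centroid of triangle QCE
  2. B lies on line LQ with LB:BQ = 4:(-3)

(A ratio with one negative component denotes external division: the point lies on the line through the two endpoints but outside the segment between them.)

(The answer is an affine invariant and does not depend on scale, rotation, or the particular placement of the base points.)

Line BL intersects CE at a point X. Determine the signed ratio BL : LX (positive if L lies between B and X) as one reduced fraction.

BL:LX = 8

Work in coordinates with Q = (0, 0), E = (1, 0), C = (0, 1).
1. L is the centroid of triangle QCE ⇒ L = (1/3, 1/3)
2. B lies on line LQ with LB:BQ = 4:(-3) ⇒ B = (-1, -1)
line BL meets CE at X = (1/2, 1/2)
L = B + t·(X−B) with t = 8/9, so BL:LX = 8/9:1/9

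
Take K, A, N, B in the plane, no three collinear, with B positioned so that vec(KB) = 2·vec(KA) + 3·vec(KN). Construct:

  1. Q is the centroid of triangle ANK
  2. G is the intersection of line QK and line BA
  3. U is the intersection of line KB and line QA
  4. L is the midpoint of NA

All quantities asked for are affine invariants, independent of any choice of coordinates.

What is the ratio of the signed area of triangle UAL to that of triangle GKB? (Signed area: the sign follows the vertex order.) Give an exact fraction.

[UAL]:[GKB] = -1/8

Set K = (0, 0), A = (1, 0), N = (0, 1), B = (2, 3); any affine frame gives the same invariant.
1. Q is the centroid of triangle ANK ⇒ Q = (1/3, 1/3)
2. G is the intersection of line QK and line BA ⇒ G = (3/2, 3/2)
3. U is the intersection of line KB and line QA ⇒ U = (1/4, 3/8)
4. L is the midpoint of NA ⇒ L = (1/2, 1/2)
2·[UAL] = 3/16, 2·[GKB] = -3/2
[UAL]:[GKB] = 3/16:-3/2 = -1/8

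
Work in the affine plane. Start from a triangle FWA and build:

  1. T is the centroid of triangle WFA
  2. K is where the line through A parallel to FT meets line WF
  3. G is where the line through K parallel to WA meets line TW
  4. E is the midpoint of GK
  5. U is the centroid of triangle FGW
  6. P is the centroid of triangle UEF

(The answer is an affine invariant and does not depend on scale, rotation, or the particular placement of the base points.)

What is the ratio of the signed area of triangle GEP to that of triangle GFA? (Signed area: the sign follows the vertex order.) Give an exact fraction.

Work in coordinates with F = (0, 0), W = (1, 0), A = (0, 1).
1. T is the centroid of triangle WFA ⇒ T = (1/3, 1/3)
2. K is where the line through A parallel to FT meets line WF ⇒ K = (-1, 0)
3. G is where the line through K parallel to WA meets line TW ⇒ G = (-3, 2)
4. E is the midpoint of GK ⇒ E = (-2, 1)
5. U is the centroid of triangle FGW ⇒ U = (-2/3, 2/3)
6. P is the centroid of triangle UEF ⇒ P = (-8/9, 5/9)
2·[GEP] = 2/3, 2·[GFA] = 3
[GEP]:[GFA] = 2/3:3 = 2/9

[GEP]:[GFA] = 2/9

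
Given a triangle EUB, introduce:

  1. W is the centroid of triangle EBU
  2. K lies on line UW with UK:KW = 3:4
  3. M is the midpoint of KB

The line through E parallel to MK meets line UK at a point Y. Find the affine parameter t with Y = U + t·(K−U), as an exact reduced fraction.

Work in coordinates with E = (0, 0), U = (1, 0), B = (0, 1).
1. W is the centroid of triangle EBU ⇒ W = (1/3, 1/3)
2. K lies on line UW with UK:KW = 3:4 ⇒ K = (5/7, 1/7)
3. M is the midpoint of KB ⇒ M = (5/14, 4/7)
through E parallel to MK: direction (5/14, -3/7); meets UK at Y = (-5/7, 6/7)
Y = U + t·(K−U) with t = 6

t = 6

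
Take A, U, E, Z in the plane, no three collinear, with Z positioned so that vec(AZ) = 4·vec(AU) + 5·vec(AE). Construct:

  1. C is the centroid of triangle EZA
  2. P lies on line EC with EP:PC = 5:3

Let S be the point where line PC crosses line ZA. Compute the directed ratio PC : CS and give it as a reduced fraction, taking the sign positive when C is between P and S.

Set A = (0, 0), U = (1, 0), E = (0, 1), Z = (4, 5); any affine frame gives the same invariant.
1. C is the centroid of triangle EZA ⇒ C = (4/3, 2)
2. P lies on line EC with EP:PC = 5:3 ⇒ P = (5/6, 13/8)
line PC meets ZA at S = (2, 5/2)
C = P + t·(S−P) with t = 3/7, so PC:CS = 3/7:4/7

PC:CS = 3/4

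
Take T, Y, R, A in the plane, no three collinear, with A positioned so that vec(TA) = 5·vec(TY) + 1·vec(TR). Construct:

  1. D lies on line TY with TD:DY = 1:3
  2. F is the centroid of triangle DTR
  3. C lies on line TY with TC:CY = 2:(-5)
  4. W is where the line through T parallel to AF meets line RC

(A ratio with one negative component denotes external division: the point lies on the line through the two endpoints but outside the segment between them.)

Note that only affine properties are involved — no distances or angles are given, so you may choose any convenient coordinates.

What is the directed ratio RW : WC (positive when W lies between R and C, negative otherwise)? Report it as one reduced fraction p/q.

RW:WC = -177/16

Assign T = (0, 0), Y = (1, 0), R = (0, 1), A = (5, 1) — the answer is frame-independent, so this choice is without loss of generality.
1. D lies on line TY with TD:DY = 1:3 ⇒ D = (1/4, 0)
2. F is the centroid of triangle DTR ⇒ F = (1/12, 1/3)
3. C lies on line TY with TC:CY = 2:(-5) ⇒ C = (-2/3, 0)
4. W is where the line through T parallel to AF meets line RC ⇒ W = (-118/161, -16/161)
W = R + t·(C−R) with t = 177/161, so RW:WC = t:(1−t) = 177/161:-16/161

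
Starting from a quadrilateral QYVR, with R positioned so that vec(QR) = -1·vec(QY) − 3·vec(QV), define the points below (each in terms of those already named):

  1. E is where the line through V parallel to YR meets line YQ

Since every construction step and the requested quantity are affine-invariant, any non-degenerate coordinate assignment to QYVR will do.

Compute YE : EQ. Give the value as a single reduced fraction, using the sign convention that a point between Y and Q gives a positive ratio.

YE:EQ = -5/2

Set Q = (0, 0), Y = (1, 0), V = (0, 1), R = (-1, -3); any affine frame gives the same invariant.
1. E is where the line through V parallel to YR meets line YQ ⇒ E = (-2/3, 0)
E = Y + t·(Q−Y) with t = 5/3, so YE:EQ = t:(1−t) = 5/3:-2/3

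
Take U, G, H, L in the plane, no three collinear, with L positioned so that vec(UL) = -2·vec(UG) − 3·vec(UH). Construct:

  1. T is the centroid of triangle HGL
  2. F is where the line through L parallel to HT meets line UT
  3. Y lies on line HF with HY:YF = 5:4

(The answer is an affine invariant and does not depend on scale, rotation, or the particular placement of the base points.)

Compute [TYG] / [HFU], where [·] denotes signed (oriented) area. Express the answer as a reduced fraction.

Choose coordinates U = (0, 0), G = (1, 0), H = (0, 1), L = (-2, -3).
1. T is the centroid of triangle HGL ⇒ T = (-1/3, -2/3)
2. F is where the line through L parallel to HT meets line UT ⇒ F = (-7/3, -14/3)
3. Y lies on line HF with HY:YF = 5:4 ⇒ Y = (-35/27, -58/27)
2·[TYG] = 4/3, 2·[HFU] = 7/3
[TYG]:[HFU] = 4/3:7/3 = 4/7

[TYG]:[HFU] = 4/7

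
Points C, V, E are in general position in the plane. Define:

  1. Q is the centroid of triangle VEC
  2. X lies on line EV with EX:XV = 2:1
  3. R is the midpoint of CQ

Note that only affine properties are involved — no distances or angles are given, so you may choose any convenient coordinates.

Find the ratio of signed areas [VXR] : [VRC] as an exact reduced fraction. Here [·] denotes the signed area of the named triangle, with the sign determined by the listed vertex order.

[VXR]:[VRC] = 4/3

Work in coordinates with C = (0, 0), V = (1, 0), E = (0, 1).
1. Q is the centroid of triangle VEC ⇒ Q = (1/3, 1/3)
2. X lies on line EV with EX:XV = 2:1 ⇒ X = (2/3, 1/3)
3. R is the midpoint of CQ ⇒ R = (1/6, 1/6)
2·[VXR] = 2/9, 2·[VRC] = 1/6
[VXR]:[VRC] = 2/9:1/6 = 4/3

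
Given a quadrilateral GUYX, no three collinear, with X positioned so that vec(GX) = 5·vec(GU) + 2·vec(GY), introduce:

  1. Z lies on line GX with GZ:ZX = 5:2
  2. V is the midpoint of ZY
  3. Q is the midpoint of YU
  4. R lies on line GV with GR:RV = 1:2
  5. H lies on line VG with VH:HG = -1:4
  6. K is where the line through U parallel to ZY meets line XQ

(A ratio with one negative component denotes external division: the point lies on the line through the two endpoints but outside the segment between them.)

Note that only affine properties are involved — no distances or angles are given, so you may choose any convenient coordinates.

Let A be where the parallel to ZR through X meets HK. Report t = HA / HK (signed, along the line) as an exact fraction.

t = 130/111

Work in coordinates with G = (0, 0), U = (1, 0), Y = (0, 1), X = (5, 2).
1. Z lies on line GX with GZ:ZX = 5:2 ⇒ Z = (25/7, 10/7)
2. V is the midpoint of ZY ⇒ V = (25/14, 17/14)
3. Q is the midpoint of YU ⇒ Q = (1/2, 1/2)
4. R lies on line GV with GR:RV = 1:2 ⇒ R = (25/42, 17/42)
5. H lies on line VG with VH:HG = -1:4 ⇒ H = (50/21, 34/21)
6. K is where the line through U parallel to ZY meets line XQ ⇒ K = (-17/8, -3/8)
through X parallel to ZR: direction (-125/42, -43/42); meets HK at A = (-27005/9324, -6679/9324)
A = H + t·(K−H) with t = 130/111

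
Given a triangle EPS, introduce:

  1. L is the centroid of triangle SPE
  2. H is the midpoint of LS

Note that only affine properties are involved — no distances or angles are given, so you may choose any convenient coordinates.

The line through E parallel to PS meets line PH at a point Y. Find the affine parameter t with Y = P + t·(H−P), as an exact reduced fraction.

t = 6

Set E = (0, 0), P = (1, 0), S = (0, 1); any affine frame gives the same invariant.
1. L is the centroid of triangle SPE ⇒ L = (1/3, 1/3)
2. H is the midpoint of LS ⇒ H = (1/6, 2/3)
through E parallel to PS: direction (-1, 1); meets PH at Y = (-4, 4)
Y = P + t·(H−P) with t = 6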